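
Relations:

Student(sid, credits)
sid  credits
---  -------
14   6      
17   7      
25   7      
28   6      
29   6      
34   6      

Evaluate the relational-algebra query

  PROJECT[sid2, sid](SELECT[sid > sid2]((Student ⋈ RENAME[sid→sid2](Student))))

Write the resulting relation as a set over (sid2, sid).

{(14, 28), (14, 29), (14, 34), (17, 25), (28, 29), (28, 34), (29, 34)}

ρ[sid→sid2]: schema becomes (sid2, credits); tuples unchanged.
Student ⋈ RENAME[sid→sid2](Student) (natural join on credits): {(14, 6, 14), (14, 6, 28), (14, 6, 29), (14, 6, 34), (17, 7, 17), (17, 7, 25), (25, 7, 17), (25, 7, 25), (28, 6, 14), (28, 6, 28), (28, 6, 29), (28, 6, 34), (29, 6, 14), (29, 6, 28), (29, 6, 29), (29, 6, 34), (34, 6, 14), (34, 6, 28), (34, 6, 29), (34, 6, 34)}
σ[sid > sid2]: keep tuples satisfying sid > sid2 → {(25, 7, 17), (28, 6, 14), (29, 6, 14), (29, 6, 28), (34, 6, 14), (34, 6, 28), (34, 6, 29)}
π[sid2, sid]: project onto (sid2, sid) → {(14, 28), (14, 29), (14, 34), (17, 25), (28, 29), (28, 34), (29, 34)}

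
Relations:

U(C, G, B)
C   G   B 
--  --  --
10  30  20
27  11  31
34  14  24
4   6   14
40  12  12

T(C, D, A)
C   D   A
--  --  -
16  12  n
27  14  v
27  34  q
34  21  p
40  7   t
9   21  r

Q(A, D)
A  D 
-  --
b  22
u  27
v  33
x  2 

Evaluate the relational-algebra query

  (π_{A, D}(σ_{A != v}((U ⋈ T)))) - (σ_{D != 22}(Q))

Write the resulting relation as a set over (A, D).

Joining U and T on C yields {(27, 11, 31, 14, v), (27, 11, 31, 34, q), (34, 14, 24, 21, p), (40, 12, 12, 7, t)}.
σ[A != v]: keep tuples satisfying A != v → {(27, 11, 31, 34, q), (34, 14, 24, 21, p), (40, 12, 12, 7, t)}
Keep only column(s) A, D: {(p, 21), (q, 34), (t, 7)}
σ[D != 22]: keep tuples satisfying D != 22 → {(u, 27), (v, 33), (x, 2)}
Taking the difference: {(p, 21), (q, 34), (t, 7)}

{(p, 21), (q, 34), (t, 7)}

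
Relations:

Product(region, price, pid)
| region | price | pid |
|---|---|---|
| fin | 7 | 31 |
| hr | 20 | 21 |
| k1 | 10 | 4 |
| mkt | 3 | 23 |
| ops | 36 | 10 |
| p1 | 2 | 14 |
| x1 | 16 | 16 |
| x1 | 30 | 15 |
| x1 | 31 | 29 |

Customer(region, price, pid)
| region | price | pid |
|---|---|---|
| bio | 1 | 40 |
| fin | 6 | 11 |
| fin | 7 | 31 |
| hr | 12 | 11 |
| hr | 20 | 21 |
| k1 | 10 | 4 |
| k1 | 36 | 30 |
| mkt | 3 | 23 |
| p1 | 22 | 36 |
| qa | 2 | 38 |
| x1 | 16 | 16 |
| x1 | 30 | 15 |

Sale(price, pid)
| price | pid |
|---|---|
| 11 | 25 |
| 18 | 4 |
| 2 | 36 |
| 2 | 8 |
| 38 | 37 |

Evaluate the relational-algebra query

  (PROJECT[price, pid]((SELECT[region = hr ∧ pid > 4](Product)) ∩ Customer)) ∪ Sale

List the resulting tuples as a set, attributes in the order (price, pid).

Selection region = hr ∧ pid > 4: {(hr, 20, 21)}
Set intersection of the two operands is {(hr, 20, 21)}.
Projecting to price, pid: {(20, 21)}
Set union of the two operands is {(11, 25), (18, 4), (2, 36), (2, 8), (20, 21), (38, 37)}.

{(11, 25), (18, 4), (2, 36), (2, 8), (20, 21), (38, 37)}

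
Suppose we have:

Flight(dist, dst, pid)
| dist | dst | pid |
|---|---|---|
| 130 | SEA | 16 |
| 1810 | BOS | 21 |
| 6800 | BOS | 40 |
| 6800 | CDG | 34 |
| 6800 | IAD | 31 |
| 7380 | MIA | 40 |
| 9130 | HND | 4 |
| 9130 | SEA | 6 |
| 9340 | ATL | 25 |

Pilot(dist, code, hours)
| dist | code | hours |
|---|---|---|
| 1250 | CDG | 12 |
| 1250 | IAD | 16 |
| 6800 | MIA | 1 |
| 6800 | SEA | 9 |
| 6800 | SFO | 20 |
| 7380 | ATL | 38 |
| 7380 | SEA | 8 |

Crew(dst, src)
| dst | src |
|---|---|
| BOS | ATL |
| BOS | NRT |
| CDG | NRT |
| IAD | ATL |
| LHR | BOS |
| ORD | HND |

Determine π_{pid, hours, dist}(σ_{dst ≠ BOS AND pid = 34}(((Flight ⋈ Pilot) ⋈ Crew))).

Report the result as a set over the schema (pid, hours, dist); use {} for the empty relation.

{(34, 1, 6800), (34, 20, 6800), (34, 9, 6800)}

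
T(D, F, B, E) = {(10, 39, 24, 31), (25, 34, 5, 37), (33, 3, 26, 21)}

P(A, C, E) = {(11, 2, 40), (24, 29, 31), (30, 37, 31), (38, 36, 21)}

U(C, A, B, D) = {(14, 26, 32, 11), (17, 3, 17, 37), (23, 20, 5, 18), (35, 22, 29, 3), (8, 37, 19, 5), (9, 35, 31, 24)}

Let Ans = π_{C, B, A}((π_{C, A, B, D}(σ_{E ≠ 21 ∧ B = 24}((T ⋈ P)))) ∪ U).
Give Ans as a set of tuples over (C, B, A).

T ⋈ P (natural join on E): {(10, 39, 24, 31, 24, 29), (10, 39, 24, 31, 30, 37), (33, 3, 26, 21, 38, 36)}
Filtering on E ≠ 21 ∧ B = 24 leaves {(10, 39, 24, 31, 24, 29), (10, 39, 24, 31, 30, 37)}.
π[C, A, B, D]: project onto (C, A, B, D) → {(29, 24, 24, 10), (37, 30, 24, 10)}
Set union of the two operands is {(14, 26, 32, 11), (17, 3, 17, 37), (23, 20, 5, 18), (29, 24, 24, 10), (35, 22, 29, 3), (37, 30, 24, 10), (8, 37, 19, 5), (9, 35, 31, 24)}.
π[C, B, A]: project onto (C, B, A) → {(14, 32, 26), (17, 17, 3), (23, 5, 20), (29, 24, 24), (35, 29, 22), (37, 24, 30), (8, 19, 37), (9, 31, 35)}

{(14, 32, 26), (17, 17, 3), (23, 5, 20), (29, 24, 24), (35, 29, 22), (37, 24, 30), (8, 19, 37), (9, 31, 35)}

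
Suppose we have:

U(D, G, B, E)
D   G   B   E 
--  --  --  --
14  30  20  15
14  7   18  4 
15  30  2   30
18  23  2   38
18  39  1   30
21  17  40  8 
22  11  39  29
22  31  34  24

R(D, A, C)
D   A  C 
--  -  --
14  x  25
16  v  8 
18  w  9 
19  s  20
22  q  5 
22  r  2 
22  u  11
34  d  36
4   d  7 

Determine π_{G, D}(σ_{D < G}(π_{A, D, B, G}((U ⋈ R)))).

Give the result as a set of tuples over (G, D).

{(23, 18), (30, 14), (31, 22), (39, 18)}

Joining U and R on D yields {(14, 30, 20, 15, x, 25), (14, 7, 18, 4, x, 25), (18, 23, 2, 38, w, 9), (18, 39, 1, 30, w, 9), (22, 11, 39, 29, q, 5), (22, 11, 39, 29, r, 2), (22, 11, 39, 29, u, 11), (22, 31, 34, 24, q, 5), (22, 31, 34, 24, r, 2), (22, 31, 34, 24, u, 11)}.
π[A, D, B, G]: project onto (A, D, B, G) → {(q, 22, 34, 31), (q, 22, 39, 11), (r, 22, 34, 31), (r, 22, 39, 11), (u, 22, 34, 31), (u, 22, 39, 11), (w, 18, 1, 39), (w, 18, 2, 23), (x, 14, 18, 7), (x, 14, 20, 30)}
Selection D < G: {(q, 22, 34, 31), (r, 22, 34, 31), (u, 22, 34, 31), (w, 18, 1, 39), (w, 18, 2, 23), (x, 14, 20, 30)}
π[G, D]: project onto (G, D) (2 duplicate(s) eliminated) → {(23, 18), (30, 14), (31, 22), (39, 18)}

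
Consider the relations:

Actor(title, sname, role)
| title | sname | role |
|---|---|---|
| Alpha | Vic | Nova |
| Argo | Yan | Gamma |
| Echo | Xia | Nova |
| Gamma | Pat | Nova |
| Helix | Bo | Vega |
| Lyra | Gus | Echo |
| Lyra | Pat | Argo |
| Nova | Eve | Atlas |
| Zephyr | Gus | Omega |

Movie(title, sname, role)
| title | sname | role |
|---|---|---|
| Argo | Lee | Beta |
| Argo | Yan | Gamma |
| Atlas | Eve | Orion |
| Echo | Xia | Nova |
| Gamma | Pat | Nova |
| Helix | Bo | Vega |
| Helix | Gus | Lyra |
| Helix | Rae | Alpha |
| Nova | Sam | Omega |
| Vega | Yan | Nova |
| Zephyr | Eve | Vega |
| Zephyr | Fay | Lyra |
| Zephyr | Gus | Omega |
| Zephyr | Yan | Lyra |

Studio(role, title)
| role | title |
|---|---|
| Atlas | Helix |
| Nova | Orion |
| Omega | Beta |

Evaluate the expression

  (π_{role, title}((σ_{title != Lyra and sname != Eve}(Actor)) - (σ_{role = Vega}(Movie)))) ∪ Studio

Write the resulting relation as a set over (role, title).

{(Atlas, Helix), (Gamma, Argo), (Nova, Alpha), (Nova, Echo), (Nova, Gamma), (Nova, Orion), (Omega, Beta), (Omega, Zephyr)}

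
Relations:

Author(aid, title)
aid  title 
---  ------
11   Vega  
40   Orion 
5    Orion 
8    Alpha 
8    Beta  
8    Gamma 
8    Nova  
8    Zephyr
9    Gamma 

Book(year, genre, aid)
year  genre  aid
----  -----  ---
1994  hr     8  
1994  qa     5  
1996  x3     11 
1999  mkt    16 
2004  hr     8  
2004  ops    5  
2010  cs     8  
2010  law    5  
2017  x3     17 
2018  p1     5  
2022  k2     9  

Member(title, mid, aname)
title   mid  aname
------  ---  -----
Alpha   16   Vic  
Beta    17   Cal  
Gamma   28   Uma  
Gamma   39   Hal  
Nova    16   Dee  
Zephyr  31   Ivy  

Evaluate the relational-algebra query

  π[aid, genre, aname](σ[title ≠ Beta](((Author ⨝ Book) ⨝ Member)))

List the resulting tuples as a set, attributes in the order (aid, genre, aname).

{(8, cs, Dee), (8, cs, Hal), (8, cs, Ivy), (8, cs, Uma), (8, cs, Vic), (8, hr, Dee), (8, hr, Hal), (8, hr, Ivy), (8, hr, Uma), (8, hr, Vic), (9, k2, Hal), (9, k2, Uma)}

Natural join on aid: {(11, Vega, 1996, x3), (5, Orion, 1994, qa), (5, Orion, 2004, ops), (5, Orion, 2010, law), (5, Orion, 2018, p1), (8, Alpha, 1994, hr), (8, Alpha, 2004, hr), (8, Alpha, 2010, cs), (8, Beta, 1994, hr), (8, Beta, 2004, hr), (8, Beta, 2010, cs), (8, Gamma, 1994, hr), (8, Gamma, 2004, hr), (8, Gamma, 2010, cs), (8, Nova, 1994, hr), (8, Nova, 2004, hr), (8, Nova, 2010, cs), (8, Zephyr, 1994, hr), (8, Zephyr, 2004, hr), (8, Zephyr, 2010, cs), (9, Gamma, 2022, k2)}
Natural join on title: {(8, Alpha, 1994, hr, 16, Vic), (8, Alpha, 2004, hr, 16, Vic), (8, Alpha, 2010, cs, 16, Vic), (8, Beta, 1994, hr, 17, Cal), (8, Beta, 2004, hr, 17, Cal), (8, Beta, 2010, cs, 17, Cal), (8, Gamma, 1994, hr, 28, Uma), (8, Gamma, 1994, hr, 39, Hal), (8, Gamma, 2004, hr, 28, Uma), (8, Gamma, 2004, hr, 39, Hal), (8, Gamma, 2010, cs, 28, Uma), (8, Gamma, 2010, cs, 39, Hal), (8, Nova, 1994, hr, 16, Dee), (8, Nova, 2004, hr, 16, Dee), (8, Nova, 2010, cs, 16, Dee), (8, Zephyr, 1994, hr, 31, Ivy), (8, Zephyr, 2004, hr, 31, Ivy), (8, Zephyr, 2010, cs, 31, Ivy), (9, Gamma, 2022, k2, 28, Uma), (9, Gamma, 2022, k2, 39, Hal)}
Selection title ≠ Beta: {(8, Alpha, 1994, hr, 16, Vic), (8, Alpha, 2004, hr, 16, Vic), (8, Alpha, 2010, cs, 16, Vic), (8, Gamma, 1994, hr, 28, Uma), (8, Gamma, 1994, hr, 39, Hal), (8, Gamma, 2004, hr, 28, Uma), (8, Gamma, 2004, hr, 39, Hal), (8, Gamma, 2010, cs, 28, Uma), (8, Gamma, 2010, cs, 39, Hal), (8, Nova, 1994, hr, 16, Dee), (8, Nova, 2004, hr, 16, Dee), (8, Nova, 2010, cs, 16, Dee), (8, Zephyr, 1994, hr, 31, Ivy), (8, Zephyr, 2004, hr, 31, Ivy), (8, Zephyr, 2010, cs, 31, Ivy), (9, Gamma, 2022, k2, 28, Uma), (9, Gamma, 2022, k2, 39, Hal)}
π[aid, genre, aname]: project onto (aid, genre, aname) (5 duplicate(s) eliminated) → {(8, cs, Dee), (8, cs, Hal), (8, cs, Ivy), (8, cs, Uma), (8, cs, Vic), (8, hr, Dee), (8, hr, Hal), (8, hr, Ivy), (8, hr, Uma), (8, hr, Vic), (9, k2, Hal), (9, k2, Uma)}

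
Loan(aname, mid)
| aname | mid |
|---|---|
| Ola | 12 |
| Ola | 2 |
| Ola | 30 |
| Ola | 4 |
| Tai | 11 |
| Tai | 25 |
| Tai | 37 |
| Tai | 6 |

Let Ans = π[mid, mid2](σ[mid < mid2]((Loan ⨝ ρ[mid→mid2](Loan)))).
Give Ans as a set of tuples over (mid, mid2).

ρ[mid→mid2]: schema becomes (aname, mid2); tuples unchanged.
Natural join on aname: {(Ola, 12, 12), (Ola, 12, 2), (Ola, 12, 30), (Ola, 12, 4), (Ola, 2, 12), (Ola, 2, 2), (Ola, 2, 30), (Ola, 2, 4), (Ola, 30, 12), (Ola, 30, 2), (Ola, 30, 30), (Ola, 30, 4), (Ola, 4, 12), (Ola, 4, 2), (Ola, 4, 30), (Ola, 4, 4), (Tai, 11, 11), (Tai, 11, 25), (Tai, 11, 37), (Tai, 11, 6), (Tai, 25, 11), (Tai, 25, 25), (Tai, 25, 37), (Tai, 25, 6), (Tai, 37, 11), (Tai, 37, 25), (Tai, 37, 37), (Tai, 37, 6), (Tai, 6, 11), (Tai, 6, 25), (Tai, 6, 37), (Tai, 6, 6)}
Filtering on mid < mid2 leaves {(Ola, 12, 30), (Ola, 2, 12), (Ola, 2, 30), (Ola, 2, 4), (Ola, 4, 12), (Ola, 4, 30), (Tai, 11, 25), (Tai, 11, 37), (Tai, 25, 37), (Tai, 6, 11), (Tai, 6, 25), (Tai, 6, 37)}.
Keep only column(s) mid, mid2: {(11, 25), (11, 37), (12, 30), (2, 12), (2, 30), (2, 4), (25, 37), (4, 12), (4, 30), (6, 11), (6, 25), (6, 37)}

{(11, 25), (11, 37), (12, 30), (2, 12), (2, 30), (2, 4), (25, 37), (4, 12), (4, 30), (6, 11), (6, 25), (6, 37)}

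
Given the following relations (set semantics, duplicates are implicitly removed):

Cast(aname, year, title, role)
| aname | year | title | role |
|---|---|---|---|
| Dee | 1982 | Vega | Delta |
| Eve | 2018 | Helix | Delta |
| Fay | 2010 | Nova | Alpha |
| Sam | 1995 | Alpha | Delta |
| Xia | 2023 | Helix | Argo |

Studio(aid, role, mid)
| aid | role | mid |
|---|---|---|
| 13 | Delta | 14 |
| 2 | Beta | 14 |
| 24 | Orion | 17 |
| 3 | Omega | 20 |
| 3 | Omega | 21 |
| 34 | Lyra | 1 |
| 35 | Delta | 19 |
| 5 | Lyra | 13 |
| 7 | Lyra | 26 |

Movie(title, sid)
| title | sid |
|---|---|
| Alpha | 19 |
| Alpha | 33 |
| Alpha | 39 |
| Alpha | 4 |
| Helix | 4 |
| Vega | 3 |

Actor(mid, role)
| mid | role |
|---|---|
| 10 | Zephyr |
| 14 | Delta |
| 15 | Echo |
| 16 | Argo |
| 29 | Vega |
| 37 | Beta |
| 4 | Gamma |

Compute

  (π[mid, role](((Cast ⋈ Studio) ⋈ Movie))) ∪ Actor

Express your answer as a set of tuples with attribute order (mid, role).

Joining Cast and Studio on role yields {(Dee, 1982, Vega, Delta, 13, 14), (Dee, 1982, Vega, Delta, 35, 19), (Eve, 2018, Helix, Delta, 13, 14), (Eve, 2018, Helix, Delta, 35, 19), (Sam, 1995, Alpha, Delta, 13, 14), (Sam, 1995, Alpha, Delta, 35, 19)}.
Joining (Cast ⋈ Studio) and Movie on title yields {(Dee, 1982, Vega, Delta, 13, 14, 3), (Dee, 1982, Vega, Delta, 35, 19, 3), (Eve, 2018, Helix, Delta, 13, 14, 4), (Eve, 2018, Helix, Delta, 35, 19, 4), (Sam, 1995, Alpha, Delta, 13, 14, 19), (Sam, 1995, Alpha, Delta, 13, 14, 33), (Sam, 1995, Alpha, Delta, 13, 14, 39), (Sam, 1995, Alpha, Delta, 13, 14, 4), (Sam, 1995, Alpha, Delta, 35, 19, 19), (Sam, 1995, Alpha, Delta, 35, 19, 33), (Sam, 1995, Alpha, Delta, 35, 19, 39), (Sam, 1995, Alpha, Delta, 35, 19, 4)}.
π[mid, role]: project onto (mid, role) (10 duplicate(s) eliminated) → {(14, Delta), (19, Delta)}
Union: {(14, Delta), (19, Delta)} with {(10, Zephyr), (14, Delta), (15, Echo), (16, Argo), (29, Vega), (37, Beta), (4, Gamma)} → {(10, Zephyr), (14, Delta), (15, Echo), (16, Argo), (19, Delta), (29, Vega), (37, Beta), (4, Gamma)}

{(10, Zephyr), (14, Delta), (15, Echo), (16, Argo), (19, Delta), (29, Vega), (37, Beta), (4, Gamma)}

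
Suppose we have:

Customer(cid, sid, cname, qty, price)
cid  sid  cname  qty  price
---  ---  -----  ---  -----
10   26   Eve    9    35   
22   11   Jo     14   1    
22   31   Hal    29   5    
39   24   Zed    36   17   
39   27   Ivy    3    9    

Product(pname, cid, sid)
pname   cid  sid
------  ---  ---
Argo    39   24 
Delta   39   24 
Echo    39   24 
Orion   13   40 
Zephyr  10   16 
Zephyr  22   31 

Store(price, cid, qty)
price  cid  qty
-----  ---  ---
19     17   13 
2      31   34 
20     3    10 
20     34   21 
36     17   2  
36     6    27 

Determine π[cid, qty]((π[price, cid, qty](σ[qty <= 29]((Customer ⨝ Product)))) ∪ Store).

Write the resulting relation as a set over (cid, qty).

Joining Customer and Product on cid, sid yields {(22, 31, Hal, 29, 5, Zephyr), (39, 24, Zed, 36, 17, Argo), (39, 24, Zed, 36, 17, Delta), (39, 24, Zed, 36, 17, Echo)}.
Selection qty <= 29: {(22, 31, Hal, 29, 5, Zephyr)}
π[price, cid, qty]: project onto (price, cid, qty) → {(5, 22, 29)}
Taking the union: {(19, 17, 13), (2, 31, 34), (20, 3, 10), (20, 34, 21), (36, 17, 2), (36, 6, 27), (5, 22, 29)}
π[cid, qty]: project onto (cid, qty) → {(17, 13), (17, 2), (22, 29), (3, 10), (31, 34), (34, 21), (6, 27)}

{(17, 13), (17, 2), (22, 29), (3, 10), (31, 34), (34, 21), (6, 27)}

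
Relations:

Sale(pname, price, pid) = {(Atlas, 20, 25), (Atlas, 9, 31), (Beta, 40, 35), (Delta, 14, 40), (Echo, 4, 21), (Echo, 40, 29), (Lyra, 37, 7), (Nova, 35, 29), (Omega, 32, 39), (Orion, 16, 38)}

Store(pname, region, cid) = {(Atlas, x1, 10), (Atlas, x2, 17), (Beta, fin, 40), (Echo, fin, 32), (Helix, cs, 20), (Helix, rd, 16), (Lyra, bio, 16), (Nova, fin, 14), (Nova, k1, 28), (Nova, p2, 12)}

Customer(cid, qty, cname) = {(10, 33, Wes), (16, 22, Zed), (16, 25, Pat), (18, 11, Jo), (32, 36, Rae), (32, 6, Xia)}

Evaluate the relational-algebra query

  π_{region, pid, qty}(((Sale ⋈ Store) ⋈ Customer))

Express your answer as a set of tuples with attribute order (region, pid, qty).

{(bio, 7, 22), (bio, 7, 25), (fin, 21, 36), (fin, 21, 6), (fin, 29, 36), (fin, 29, 6), (x1, 25, 33), (x1, 31, 33)}

Natural join on pname: {(Atlas, 20, 25, x1, 10), (Atlas, 20, 25, x2, 17), (Atlas, 9, 31, x1, 10), (Atlas, 9, 31, x2, 17), (Beta, 40, 35, fin, 40), (Echo, 4, 21, fin, 32), (Echo, 40, 29, fin, 32), (Lyra, 37, 7, bio, 16), (Nova, 35, 29, fin, 14), (Nova, 35, 29, k1, 28), (Nova, 35, 29, p2, 12)}
Natural join on cid: {(Atlas, 20, 25, x1, 10, 33, Wes), (Atlas, 9, 31, x1, 10, 33, Wes), (Echo, 4, 21, fin, 32, 36, Rae), (Echo, 4, 21, fin, 32, 6, Xia), (Echo, 40, 29, fin, 32, 36, Rae), (Echo, 40, 29, fin, 32, 6, Xia), (Lyra, 37, 7, bio, 16, 22, Zed), (Lyra, 37, 7, bio, 16, 25, Pat)}
π[region, pid, qty]: project onto (region, pid, qty) → {(bio, 7, 22), (bio, 7, 25), (fin, 21, 36), (fin, 21, 6), (fin, 29, 36), (fin, 29, 6), (x1, 25, 33), (x1, 31, 33)}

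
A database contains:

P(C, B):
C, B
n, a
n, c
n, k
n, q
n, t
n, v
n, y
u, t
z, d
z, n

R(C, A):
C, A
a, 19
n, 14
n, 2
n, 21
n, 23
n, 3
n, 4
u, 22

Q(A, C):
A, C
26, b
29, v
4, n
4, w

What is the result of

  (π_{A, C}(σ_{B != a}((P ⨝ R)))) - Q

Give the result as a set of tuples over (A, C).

{(14, n), (2, n), (21, n), (22, u), (23, n), (3, n)}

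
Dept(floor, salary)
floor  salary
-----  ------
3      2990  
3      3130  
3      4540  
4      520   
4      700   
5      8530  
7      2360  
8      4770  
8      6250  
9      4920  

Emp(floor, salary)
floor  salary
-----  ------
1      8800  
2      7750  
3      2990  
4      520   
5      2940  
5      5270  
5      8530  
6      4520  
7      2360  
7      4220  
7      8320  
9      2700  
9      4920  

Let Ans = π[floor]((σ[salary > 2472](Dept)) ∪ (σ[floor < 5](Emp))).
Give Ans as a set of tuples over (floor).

σ[salary > 2472]: keep tuples satisfying salary > 2472 → {(3, 2990), (3, 3130), (3, 4540), (5, 8530), (8, 4770), (8, 6250), (9, 4920)}
σ[floor < 5]: keep tuples satisfying floor < 5 → {(1, 8800), (2, 7750), (3, 2990), (4, 520)}
Union: {(3, 2990), (3, 3130), (3, 4540), (5, 8530), (8, 4770), (8, 6250), (9, 4920)} with {(1, 8800), (2, 7750), (3, 2990), (4, 520)} → {(1, 8800), (2, 7750), (3, 2990), (3, 3130), (3, 4540), (4, 520), (5, 8530), (8, 4770), (8, 6250), (9, 4920)}
π[floor]: project onto (floor) (3 duplicate(s) eliminated) → {1, 2, 3, 4, 5, 8, 9}

{1, 2, 3, 4, 5, 8, 9}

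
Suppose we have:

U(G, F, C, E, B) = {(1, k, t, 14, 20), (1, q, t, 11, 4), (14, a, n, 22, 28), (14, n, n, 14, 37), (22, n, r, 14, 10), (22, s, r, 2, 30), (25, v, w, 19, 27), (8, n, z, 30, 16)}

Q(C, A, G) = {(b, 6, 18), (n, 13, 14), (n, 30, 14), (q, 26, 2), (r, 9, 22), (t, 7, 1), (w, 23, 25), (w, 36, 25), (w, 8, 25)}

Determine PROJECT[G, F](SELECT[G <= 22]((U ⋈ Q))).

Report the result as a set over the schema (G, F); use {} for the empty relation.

{(1, k), (1, q), (14, a), (14, n), (22, n), (22, s)}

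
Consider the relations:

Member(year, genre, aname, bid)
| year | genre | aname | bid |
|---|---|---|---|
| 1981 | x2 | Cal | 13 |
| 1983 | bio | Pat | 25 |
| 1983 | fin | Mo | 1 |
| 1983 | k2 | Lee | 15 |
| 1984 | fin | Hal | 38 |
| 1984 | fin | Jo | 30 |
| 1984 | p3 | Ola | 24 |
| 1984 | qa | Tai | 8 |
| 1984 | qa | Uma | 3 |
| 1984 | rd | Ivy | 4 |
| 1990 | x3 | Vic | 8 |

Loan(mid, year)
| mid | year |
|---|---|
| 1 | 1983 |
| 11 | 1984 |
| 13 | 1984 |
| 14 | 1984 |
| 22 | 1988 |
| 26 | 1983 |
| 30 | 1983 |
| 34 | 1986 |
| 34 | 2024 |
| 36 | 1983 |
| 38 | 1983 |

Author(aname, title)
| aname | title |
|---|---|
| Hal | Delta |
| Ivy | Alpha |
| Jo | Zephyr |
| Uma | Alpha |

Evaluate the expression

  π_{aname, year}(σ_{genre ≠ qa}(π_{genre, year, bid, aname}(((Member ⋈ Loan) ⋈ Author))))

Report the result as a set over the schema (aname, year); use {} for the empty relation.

{(Hal, 1984), (Ivy, 1984), (Jo, 1984)}

Joining Member and Loan on year yields {(1983, bio, Pat, 25, 1), (1983, bio, Pat, 25, 26), (1983, bio, Pat, 25, 30), (1983, bio, Pat, 25, 36), (1983, bio, Pat, 25, 38), (1983, fin, Mo, 1, 1), (1983, fin, Mo, 1, 26), (1983, fin, Mo, 1, 30), (1983, fin, Mo, 1, 36), (1983, fin, Mo, 1, 38), (1983, k2, Lee, 15, 1), (1983, k2, Lee, 15, 26), (1983, k2, Lee, 15, 30), (1983, k2, Lee, 15, 36), (1983, k2, Lee, 15, 38), (1984, fin, Hal, 38, 11), (1984, fin, Hal, 38, 13), (1984, fin, Hal, 38, 14), (1984, fin, Jo, 30, 11), (1984, fin, Jo, 30, 13), (1984, fin, Jo, 30, 14), (1984, p3, Ola, 24, 11), (1984, p3, Ola, 24, 13), (1984, p3, Ola, 24, 14), (1984, qa, Tai, 8, 11), (1984, qa, Tai, 8, 13), (1984, qa, Tai, 8, 14), (1984, qa, Uma, 3, 11), (1984, qa, Uma, 3, 13), (1984, qa, Uma, 3, 14), (1984, rd, Ivy, 4, 11), (1984, rd, Ivy, 4, 13), (1984, rd, Ivy, 4, 14)}.
Joining (Member ⋈ Loan) and Author on aname yields {(1984, fin, Hal, 38, 11, Delta), (1984, fin, Hal, 38, 13, Delta), (1984, fin, Hal, 38, 14, Delta), (1984, fin, Jo, 30, 11, Zephyr), (1984, fin, Jo, 30, 13, Zephyr), (1984, fin, Jo, 30, 14, Zephyr), (1984, qa, Uma, 3, 11, Alpha), (1984, qa, Uma, 3, 13, Alpha), (1984, qa, Uma, 3, 14, Alpha), (1984, rd, Ivy, 4, 11, Alpha), (1984, rd, Ivy, 4, 13, Alpha), (1984, rd, Ivy, 4, 14, Alpha)}.
Projecting to genre, year, bid, aname (8 duplicate(s) eliminated): {(fin, 1984, 30, Jo), (fin, 1984, 38, Hal), (qa, 1984, 3, Uma), (rd, 1984, 4, Ivy)}
σ[genre ≠ qa]: keep tuples satisfying genre ≠ qa → {(fin, 1984, 30, Jo), (fin, 1984, 38, Hal), (rd, 1984, 4, Ivy)}
Projecting to aname, year: {(Hal, 1984), (Ivy, 1984), (Jo, 1984)}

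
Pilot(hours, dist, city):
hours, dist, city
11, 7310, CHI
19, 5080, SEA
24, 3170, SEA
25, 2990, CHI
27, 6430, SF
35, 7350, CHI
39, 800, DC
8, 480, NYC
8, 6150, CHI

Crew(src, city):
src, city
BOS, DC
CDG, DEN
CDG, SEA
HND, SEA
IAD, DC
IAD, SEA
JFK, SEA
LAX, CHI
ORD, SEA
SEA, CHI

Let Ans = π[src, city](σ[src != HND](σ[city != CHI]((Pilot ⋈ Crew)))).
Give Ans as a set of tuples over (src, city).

{(BOS, DC), (CDG, SEA), (IAD, DC), (IAD, SEA), (JFK, SEA), (ORD, SEA)}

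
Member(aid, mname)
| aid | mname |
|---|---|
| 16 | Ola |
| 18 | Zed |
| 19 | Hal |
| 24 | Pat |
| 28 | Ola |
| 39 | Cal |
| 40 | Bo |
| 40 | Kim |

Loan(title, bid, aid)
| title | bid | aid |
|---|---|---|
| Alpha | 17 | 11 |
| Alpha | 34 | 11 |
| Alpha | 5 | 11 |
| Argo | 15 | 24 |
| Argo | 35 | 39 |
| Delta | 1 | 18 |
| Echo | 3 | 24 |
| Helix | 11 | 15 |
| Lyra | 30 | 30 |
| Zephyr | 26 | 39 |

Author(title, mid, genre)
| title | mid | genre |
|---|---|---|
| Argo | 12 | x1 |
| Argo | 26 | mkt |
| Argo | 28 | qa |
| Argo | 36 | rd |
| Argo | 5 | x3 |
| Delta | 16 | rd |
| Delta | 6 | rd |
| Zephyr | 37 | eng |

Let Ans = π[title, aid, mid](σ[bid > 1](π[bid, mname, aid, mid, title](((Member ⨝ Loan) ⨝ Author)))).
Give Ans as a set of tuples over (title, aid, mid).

Natural join on aid: {(18, Zed, Delta, 1), (24, Pat, Argo, 15), (24, Pat, Echo, 3), (39, Cal, Argo, 35), (39, Cal, Zephyr, 26)}
Natural join on title: {(18, Zed, Delta, 1, 16, rd), (18, Zed, Delta, 1, 6, rd), (24, Pat, Argo, 15, 12, x1), (24, Pat, Argo, 15, 26, mkt), (24, Pat, Argo, 15, 28, qa), (24, Pat, Argo, 15, 36, rd), (24, Pat, Argo, 15, 5, x3), (39, Cal, Argo, 35, 12, x1), (39, Cal, Argo, 35, 26, mkt), (39, Cal, Argo, 35, 28, qa), (39, Cal, Argo, 35, 36, rd), (39, Cal, Argo, 35, 5, x3), (39, Cal, Zephyr, 26, 37, eng)}
Projecting to bid, mname, aid, mid, title: {(1, Zed, 18, 16, Delta), (1, Zed, 18, 6, Delta), (15, Pat, 24, 12, Argo), (15, Pat, 24, 26, Argo), (15, Pat, 24, 28, Argo), (15, Pat, 24, 36, Argo), (15, Pat, 24, 5, Argo), (26, Cal, 39, 37, Zephyr), (35, Cal, 39, 12, Argo), (35, Cal, 39, 26, Argo), (35, Cal, 39, 28, Argo), (35, Cal, 39, 36, Argo), (35, Cal, 39, 5, Argo)}
Filtering on bid > 1 leaves {(15, Pat, 24, 12, Argo), (15, Pat, 24, 26, Argo), (15, Pat, 24, 28, Argo), (15, Pat, 24, 36, Argo), (15, Pat, 24, 5, Argo), (26, Cal, 39, 37, Zephyr), (35, Cal, 39, 12, Argo), (35, Cal, 39, 26, Argo), (35, Cal, 39, 28, Argo), (35, Cal, 39, 36, Argo), (35, Cal, 39, 5, Argo)}.
Projecting to title, aid, mid: {(Argo, 24, 12), (Argo, 24, 26), (Argo, 24, 28), (Argo, 24, 36), (Argo, 24, 5), (Argo, 39, 12), (Argo, 39, 26), (Argo, 39, 28), (Argo, 39, 36), (Argo, 39, 5), (Zephyr, 39, 37)}

{(Argo, 24, 12), (Argo, 24, 26), (Argo, 24, 28), (Argo, 24, 36), (Argo, 24, 5), (Argo, 39, 12), (Argo, 39, 26), (Argo, 39, 28), (Argo, 39, 36), (Argo, 39, 5), (Zephyr, 39, 37)}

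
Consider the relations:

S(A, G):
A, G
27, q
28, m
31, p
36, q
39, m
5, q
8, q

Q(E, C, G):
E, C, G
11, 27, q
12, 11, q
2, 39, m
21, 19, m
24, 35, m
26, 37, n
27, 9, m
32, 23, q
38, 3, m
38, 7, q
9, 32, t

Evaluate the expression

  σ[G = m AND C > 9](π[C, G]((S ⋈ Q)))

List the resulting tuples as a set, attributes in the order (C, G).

Natural join on G: {(27, q, 11, 27), (27, q, 12, 11), (27, q, 32, 23), (27, q, 38, 7), (28, m, 2, 39), (28, m, 21, 19), (28, m, 24, 35), (28, m, 27, 9), (28, m, 38, 3), (36, q, 11, 27), (36, q, 12, 11), (36, q, 32, 23), (36, q, 38, 7), (39, m, 2, 39), (39, m, 21, 19), (39, m, 24, 35), (39, m, 27, 9), (39, m, 38, 3), (5, q, 11, 27), (5, q, 12, 11), (5, q, 32, 23), (5, q, 38, 7), (8, q, 11, 27), (8, q, 12, 11), (8, q, 32, 23), (8, q, 38, 7)}
π_{C, G} gives {(11, q), (19, m), (23, q), (27, q), (3, m), (35, m), (39, m), (7, q), (9, m)} (17 duplicate(s) eliminated).
Filtering on G = m AND C > 9 leaves {(19, m), (35, m), (39, m)}.

{(19, m), (35, m), (39, m)}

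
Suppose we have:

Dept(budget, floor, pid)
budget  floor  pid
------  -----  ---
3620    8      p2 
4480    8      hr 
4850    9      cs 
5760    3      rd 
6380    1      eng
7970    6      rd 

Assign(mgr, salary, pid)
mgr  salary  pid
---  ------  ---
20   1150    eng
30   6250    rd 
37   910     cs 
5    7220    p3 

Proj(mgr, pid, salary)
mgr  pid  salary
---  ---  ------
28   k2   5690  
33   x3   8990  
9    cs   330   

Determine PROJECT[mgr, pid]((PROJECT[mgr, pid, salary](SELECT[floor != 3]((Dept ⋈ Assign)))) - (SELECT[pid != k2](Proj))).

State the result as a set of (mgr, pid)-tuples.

Dept ⋈ Assign (natural join on pid): {(4850, 9, cs, 37, 910), (5760, 3, rd, 30, 6250), (6380, 1, eng, 20, 1150), (7970, 6, rd, 30, 6250)}
Filtering on floor != 3 leaves {(4850, 9, cs, 37, 910), (6380, 1, eng, 20, 1150), (7970, 6, rd, 30, 6250)}.
π_{mgr, pid, salary} gives {(20, eng, 1150), (30, rd, 6250), (37, cs, 910)}.
Filtering on pid != k2 leaves {(33, x3, 8990), (9, cs, 330)}.
Taking the difference: {(20, eng, 1150), (30, rd, 6250), (37, cs, 910)}
π_{mgr, pid} gives {(20, eng), (30, rd), (37, cs)}.

{(20, eng), (30, rd), (37, cs)}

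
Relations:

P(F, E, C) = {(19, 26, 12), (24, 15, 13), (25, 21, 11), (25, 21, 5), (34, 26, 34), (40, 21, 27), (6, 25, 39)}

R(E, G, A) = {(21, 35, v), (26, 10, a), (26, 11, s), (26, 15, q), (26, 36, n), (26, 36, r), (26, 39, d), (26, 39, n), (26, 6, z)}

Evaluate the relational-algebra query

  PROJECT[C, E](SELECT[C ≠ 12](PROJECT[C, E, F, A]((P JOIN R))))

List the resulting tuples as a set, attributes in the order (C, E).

{(11, 21), (27, 21), (34, 26), (5, 21)}

Joining P and R on E yields {(19, 26, 12, 10, a), (19, 26, 12, 11, s), (19, 26, 12, 15, q), (19, 26, 12, 36, n), (19, 26, 12, 36, r), (19, 26, 12, 39, d), (19, 26, 12, 39, n), (19, 26, 12, 6, z), (25, 21, 11, 35, v), (25, 21, 5, 35, v), (34, 26, 34, 10, a), (34, 26, 34, 11, s), (34, 26, 34, 15, q), (34, 26, 34, 36, n), (34, 26, 34, 36, r), (34, 26, 34, 39, d), (34, 26, 34, 39, n), (34, 26, 34, 6, z), (40, 21, 27, 35, v)}.
π_{C, E, F, A} gives {(11, 21, 25, v), (12, 26, 19, a), (12, 26, 19, d), (12, 26, 19, n), (12, 26, 19, q), (12, 26, 19, r), (12, 26, 19, s), (12, 26, 19, z), (27, 21, 40, v), (34, 26, 34, a), (34, 26, 34, d), (34, 26, 34, n), (34, 26, 34, q), (34, 26, 34, r), (34, 26, 34, s), (34, 26, 34, z), (5, 21, 25, v)} (2 duplicate(s) eliminated).
Apply σ_{C ≠ 12}; surviving tuples: {(11, 21, 25, v), (27, 21, 40, v), (34, 26, 34, a), (34, 26, 34, d), (34, 26, 34, n), (34, 26, 34, q), (34, 26, 34, r), (34, 26, 34, s), (34, 26, 34, z), (5, 21, 25, v)}
π_{C, E} gives {(11, 21), (27, 21), (34, 26), (5, 21)} (6 duplicate(s) eliminated).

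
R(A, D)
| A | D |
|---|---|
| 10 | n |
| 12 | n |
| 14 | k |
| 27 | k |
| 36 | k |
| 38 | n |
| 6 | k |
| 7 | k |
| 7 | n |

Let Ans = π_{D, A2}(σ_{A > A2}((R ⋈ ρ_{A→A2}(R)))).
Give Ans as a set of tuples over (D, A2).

ρ[A→A2]: schema becomes (A2, D); tuples unchanged.
R ⋈ ρ_{A→A2}(R) (natural join on D): {(10, n, 10), (10, n, 12), (10, n, 38), (10, n, 7), (12, n, 10), (12, n, 12), (12, n, 38), (12, n, 7), (14, k, 14), (14, k, 27), (14, k, 36), (14, k, 6), (14, k, 7), (27, k, 14), (27, k, 27), (27, k, 36), (27, k, 6), (27, k, 7), (36, k, 14), (36, k, 27), (36, k, 36), (36, k, 6), (36, k, 7), (38, n, 10), (38, n, 12), (38, n, 38), (38, n, 7), (6, k, 14), (6, k, 27), (6, k, 36), (6, k, 6), (6, k, 7), (7, k, 14), (7, k, 27), (7, k, 36), (7, k, 6), (7, k, 7), (7, n, 10), (7, n, 12), (7, n, 38), (7, n, 7)}
Selection A > A2: {(10, n, 7), (12, n, 10), (12, n, 7), (14, k, 6), (14, k, 7), (27, k, 14), (27, k, 6), (27, k, 7), (36, k, 14), (36, k, 27), (36, k, 6), (36, k, 7), (38, n, 10), (38, n, 12), (38, n, 7), (7, k, 6)}
π_{D, A2} gives {(k, 14), (k, 27), (k, 6), (k, 7), (n, 10), (n, 12), (n, 7)} (9 duplicate(s) eliminated).

{(k, 14), (k, 27), (k, 6), (k, 7), (n, 10), (n, 12), (n, 7)}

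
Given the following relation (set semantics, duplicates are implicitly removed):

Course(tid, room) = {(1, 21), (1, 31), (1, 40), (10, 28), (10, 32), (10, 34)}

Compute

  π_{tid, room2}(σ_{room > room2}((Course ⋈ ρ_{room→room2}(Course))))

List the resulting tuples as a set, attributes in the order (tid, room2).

ρ[room→room2]: schema becomes (tid, room2); tuples unchanged.
Natural join on tid: {(1, 21, 21), (1, 21, 31), (1, 21, 40), (1, 31, 21), (1, 31, 31), (1, 31, 40), (1, 40, 21), (1, 40, 31), (1, 40, 40), (10, 28, 28), (10, 28, 32), (10, 28, 34), (10, 32, 28), (10, 32, 32), (10, 32, 34), (10, 34, 28), (10, 34, 32), (10, 34, 34)}
Apply σ_{room > room2}; surviving tuples: {(1, 31, 21), (1, 40, 21), (1, 40, 31), (10, 32, 28), (10, 34, 28), (10, 34, 32)}
Keep only column(s) tid, room2 (2 duplicate(s) eliminated): {(1, 21), (1, 31), (10, 28), (10, 32)}

{(1, 21), (1, 31), (10, 28), (10, 32)}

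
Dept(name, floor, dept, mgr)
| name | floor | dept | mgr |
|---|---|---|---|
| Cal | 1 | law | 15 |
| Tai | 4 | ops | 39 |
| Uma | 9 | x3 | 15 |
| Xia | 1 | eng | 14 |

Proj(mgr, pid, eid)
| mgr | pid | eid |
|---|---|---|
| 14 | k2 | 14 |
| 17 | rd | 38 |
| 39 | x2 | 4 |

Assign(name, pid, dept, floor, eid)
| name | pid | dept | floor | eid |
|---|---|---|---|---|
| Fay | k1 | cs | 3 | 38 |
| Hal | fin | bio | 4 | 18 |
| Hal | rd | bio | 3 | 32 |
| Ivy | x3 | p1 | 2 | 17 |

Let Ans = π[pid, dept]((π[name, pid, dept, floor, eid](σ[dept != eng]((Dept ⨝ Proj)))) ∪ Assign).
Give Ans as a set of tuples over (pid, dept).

{(fin, bio), (k1, cs), (rd, bio), (x2, ops), (x3, p1)}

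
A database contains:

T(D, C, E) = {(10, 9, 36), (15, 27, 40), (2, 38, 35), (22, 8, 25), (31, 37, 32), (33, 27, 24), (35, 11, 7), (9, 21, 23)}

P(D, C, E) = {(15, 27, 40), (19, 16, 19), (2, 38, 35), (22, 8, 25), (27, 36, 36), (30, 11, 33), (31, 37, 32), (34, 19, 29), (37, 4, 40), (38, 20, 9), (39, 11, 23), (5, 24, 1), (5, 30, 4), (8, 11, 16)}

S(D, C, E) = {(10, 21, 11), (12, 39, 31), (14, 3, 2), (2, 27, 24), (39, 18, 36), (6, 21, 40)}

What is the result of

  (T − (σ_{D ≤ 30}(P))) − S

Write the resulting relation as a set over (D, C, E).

{(10, 9, 36), (31, 37, 32), (33, 27, 24), (35, 11, 7), (9, 21, 23)}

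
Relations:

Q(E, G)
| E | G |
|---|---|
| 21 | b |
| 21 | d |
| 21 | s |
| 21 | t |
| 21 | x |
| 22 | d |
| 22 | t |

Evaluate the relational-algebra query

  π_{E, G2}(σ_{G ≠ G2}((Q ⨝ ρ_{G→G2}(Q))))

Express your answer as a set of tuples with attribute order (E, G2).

{(21, b), (21, d), (21, s), (21, t), (21, x), (22, d), (22, t)}

ρ[G→G2]: schema becomes (E, G2); tuples unchanged.
Natural join on E: {(21, b, b), (21, b, d), (21, b, s), (21, b, t), (21, b, x), (21, d, b), (21, d, d), (21, d, s), (21, d, t), (21, d, x), (21, s, b), (21, s, d), (21, s, s), (21, s, t), (21, s, x), (21, t, b), (21, t, d), (21, t, s), (21, t, t), (21, t, x), (21, x, b), (21, x, d), (21, x, s), (21, x, t), (21, x, x), (22, d, d), (22, d, t), (22, t, d), (22, t, t)}
σ[G ≠ G2]: keep tuples satisfying G ≠ G2 → {(21, b, d), (21, b, s), (21, b, t), (21, b, x), (21, d, b), (21, d, s), (21, d, t), (21, d, x), (21, s, b), (21, s, d), (21, s, t), (21, s, x), (21, t, b), (21, t, d), (21, t, s), (21, t, x), (21, x, b), (21, x, d), (21, x, s), (21, x, t), (22, d, t), (22, t, d)}
Keep only column(s) E, G2 (15 duplicate(s) eliminated): {(21, b), (21, d), (21, s), (21, t), (21, x), (22, d), (22, t)}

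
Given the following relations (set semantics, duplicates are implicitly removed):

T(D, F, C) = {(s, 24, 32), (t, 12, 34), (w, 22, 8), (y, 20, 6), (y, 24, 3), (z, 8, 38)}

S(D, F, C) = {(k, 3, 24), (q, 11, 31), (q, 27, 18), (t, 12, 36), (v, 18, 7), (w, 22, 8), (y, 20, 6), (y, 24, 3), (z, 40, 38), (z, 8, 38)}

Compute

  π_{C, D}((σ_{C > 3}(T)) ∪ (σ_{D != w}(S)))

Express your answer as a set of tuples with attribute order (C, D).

{(18, q), (24, k), (3, y), (31, q), (32, s), (34, t), (36, t), (38, z), (6, y), (7, v), (8, w)}

Selection C > 3: {(s, 24, 32), (t, 12, 34), (w, 22, 8), (y, 20, 6), (z, 8, 38)}
Selection D != w: {(k, 3, 24), (q, 11, 31), (q, 27, 18), (t, 12, 36), (v, 18, 7), (y, 20, 6), (y, 24, 3), (z, 40, 38), (z, 8, 38)}
Union: {(s, 24, 32), (t, 12, 34), (w, 22, 8), (y, 20, 6), (z, 8, 38)} with {(k, 3, 24), (q, 11, 31), (q, 27, 18), (t, 12, 36), (v, 18, 7), (y, 20, 6), (y, 24, 3), (z, 40, 38), (z, 8, 38)} → {(k, 3, 24), (q, 11, 31), (q, 27, 18), (s, 24, 32), (t, 12, 34), (t, 12, 36), (v, 18, 7), (w, 22, 8), (y, 20, 6), (y, 24, 3), (z, 40, 38), (z, 8, 38)}
Keep only column(s) C, D (1 duplicate(s) eliminated): {(18, q), (24, k), (3, y), (31, q), (32, s), (34, t), (36, t), (38, z), (6, y), (7, v), (8, w)}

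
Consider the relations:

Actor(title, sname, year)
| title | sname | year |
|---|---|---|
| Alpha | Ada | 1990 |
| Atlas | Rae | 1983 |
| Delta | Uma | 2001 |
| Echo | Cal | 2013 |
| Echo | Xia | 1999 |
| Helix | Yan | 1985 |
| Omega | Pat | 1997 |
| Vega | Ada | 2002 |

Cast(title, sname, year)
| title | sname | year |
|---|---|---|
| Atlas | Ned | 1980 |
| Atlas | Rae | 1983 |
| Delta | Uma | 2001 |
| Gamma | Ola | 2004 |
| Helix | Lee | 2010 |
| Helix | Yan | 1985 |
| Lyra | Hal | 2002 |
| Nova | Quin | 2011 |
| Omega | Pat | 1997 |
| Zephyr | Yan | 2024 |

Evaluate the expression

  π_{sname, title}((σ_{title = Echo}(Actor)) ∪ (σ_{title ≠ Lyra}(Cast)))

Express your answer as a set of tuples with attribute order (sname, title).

σ[title = Echo]: keep tuples satisfying title = Echo → {(Echo, Cal, 2013), (Echo, Xia, 1999)}
σ[title ≠ Lyra]: keep tuples satisfying title ≠ Lyra → {(Atlas, Ned, 1980), (Atlas, Rae, 1983), (Delta, Uma, 2001), (Gamma, Ola, 2004), (Helix, Lee, 2010), (Helix, Yan, 1985), (Nova, Quin, 2011), (Omega, Pat, 1997), (Zephyr, Yan, 2024)}
Union: {(Echo, Cal, 2013), (Echo, Xia, 1999)} with {(Atlas, Ned, 1980), (Atlas, Rae, 1983), (Delta, Uma, 2001), (Gamma, Ola, 2004), (Helix, Lee, 2010), (Helix, Yan, 1985), (Nova, Quin, 2011), (Omega, Pat, 1997), (Zephyr, Yan, 2024)} → {(Atlas, Ned, 1980), (Atlas, Rae, 1983), (Delta, Uma, 2001), (Echo, Cal, 2013), (Echo, Xia, 1999), (Gamma, Ola, 2004), (Helix, Lee, 2010), (Helix, Yan, 1985), (Nova, Quin, 2011), (Omega, Pat, 1997), (Zephyr, Yan, 2024)}
Projecting to sname, title: {(Cal, Echo), (Lee, Helix), (Ned, Atlas), (Ola, Gamma), (Pat, Omega), (Quin, Nova), (Rae, Atlas), (Uma, Delta), (Xia, Echo), (Yan, Helix), (Yan, Zephyr)}

{(Cal, Echo), (Lee, Helix), (Ned, Atlas), (Ola, Gamma), (Pat, Omega), (Quin, Nova), (Rae, Atlas), (Uma, Delta), (Xia, Echo), (Yan, Helix), (Yan, Zephyr)}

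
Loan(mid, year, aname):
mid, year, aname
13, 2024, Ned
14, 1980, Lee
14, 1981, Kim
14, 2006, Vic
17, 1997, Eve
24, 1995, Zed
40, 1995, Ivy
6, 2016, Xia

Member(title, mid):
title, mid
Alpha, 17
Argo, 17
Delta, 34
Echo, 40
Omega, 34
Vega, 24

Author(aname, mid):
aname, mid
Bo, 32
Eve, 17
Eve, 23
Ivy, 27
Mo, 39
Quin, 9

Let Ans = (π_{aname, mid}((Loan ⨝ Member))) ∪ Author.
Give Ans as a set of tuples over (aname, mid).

Joining Loan and Member on mid yields {(17, 1997, Eve, Alpha), (17, 1997, Eve, Argo), (24, 1995, Zed, Vega), (40, 1995, Ivy, Echo)}.
π_{aname, mid} gives {(Eve, 17), (Ivy, 40), (Zed, 24)} (1 duplicate(s) eliminated).
Taking the union: {(Bo, 32), (Eve, 17), (Eve, 23), (Ivy, 27), (Ivy, 40), (Mo, 39), (Quin, 9), (Zed, 24)}

{(Bo, 32), (Eve, 17), (Eve, 23), (Ivy, 27), (Ivy, 40), (Mo, 39), (Quin, 9), (Zed, 24)}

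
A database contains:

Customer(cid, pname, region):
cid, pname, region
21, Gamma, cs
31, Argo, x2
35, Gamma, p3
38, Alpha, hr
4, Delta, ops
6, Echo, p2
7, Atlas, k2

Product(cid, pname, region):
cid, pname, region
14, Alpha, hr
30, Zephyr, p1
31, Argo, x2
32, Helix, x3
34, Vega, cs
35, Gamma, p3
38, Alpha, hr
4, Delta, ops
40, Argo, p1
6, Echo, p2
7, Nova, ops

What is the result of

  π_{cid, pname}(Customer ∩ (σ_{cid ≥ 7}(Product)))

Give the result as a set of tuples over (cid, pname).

Filtering on cid ≥ 7 leaves {(14, Alpha, hr), (30, Zephyr, p1), (31, Argo, x2), (32, Helix, x3), (34, Vega, cs), (35, Gamma, p3), (38, Alpha, hr), (40, Argo, p1), (7, Nova, ops)}.
Set intersection of the two operands is {(31, Argo, x2), (35, Gamma, p3), (38, Alpha, hr)}.
Keep only column(s) cid, pname: {(31, Argo), (35, Gamma), (38, Alpha)}

{(31, Argo), (35, Gamma), (38, Alpha)}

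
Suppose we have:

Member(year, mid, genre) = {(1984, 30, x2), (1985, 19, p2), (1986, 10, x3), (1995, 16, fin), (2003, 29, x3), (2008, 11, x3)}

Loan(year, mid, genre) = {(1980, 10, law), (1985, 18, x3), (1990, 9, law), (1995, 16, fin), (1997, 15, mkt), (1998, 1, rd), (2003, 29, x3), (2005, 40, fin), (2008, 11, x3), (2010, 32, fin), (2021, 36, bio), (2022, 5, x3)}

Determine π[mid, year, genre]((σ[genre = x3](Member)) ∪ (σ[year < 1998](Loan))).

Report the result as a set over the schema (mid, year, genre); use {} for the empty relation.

{(10, 1980, law), (10, 1986, x3), (11, 2008, x3), (15, 1997, mkt), (16, 1995, fin), (18, 1985, x3), (29, 2003, x3), (9, 1990, law)}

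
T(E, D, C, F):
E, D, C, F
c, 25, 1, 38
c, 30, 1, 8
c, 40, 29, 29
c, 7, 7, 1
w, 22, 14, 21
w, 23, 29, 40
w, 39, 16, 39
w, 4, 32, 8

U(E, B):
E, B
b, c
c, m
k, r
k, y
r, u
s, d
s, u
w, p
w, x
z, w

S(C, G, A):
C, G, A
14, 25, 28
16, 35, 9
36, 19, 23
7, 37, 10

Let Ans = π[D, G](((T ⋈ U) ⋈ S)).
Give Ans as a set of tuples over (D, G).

Joining T and U on E yields {(c, 25, 1, 38, m), (c, 30, 1, 8, m), (c, 40, 29, 29, m), (c, 7, 7, 1, m), (w, 22, 14, 21, p), (w, 22, 14, 21, x), (w, 23, 29, 40, p), (w, 23, 29, 40, x), (w, 39, 16, 39, p), (w, 39, 16, 39, x), (w, 4, 32, 8, p), (w, 4, 32, 8, x)}.
Joining (T ⋈ U) and S on C yields {(c, 7, 7, 1, m, 37, 10), (w, 22, 14, 21, p, 25, 28), (w, 22, 14, 21, x, 25, 28), (w, 39, 16, 39, p, 35, 9), (w, 39, 16, 39, x, 35, 9)}.
Projecting to D, G (2 duplicate(s) eliminated): {(22, 25), (39, 35), (7, 37)}

{(22, 25), (39, 35), (7, 37)}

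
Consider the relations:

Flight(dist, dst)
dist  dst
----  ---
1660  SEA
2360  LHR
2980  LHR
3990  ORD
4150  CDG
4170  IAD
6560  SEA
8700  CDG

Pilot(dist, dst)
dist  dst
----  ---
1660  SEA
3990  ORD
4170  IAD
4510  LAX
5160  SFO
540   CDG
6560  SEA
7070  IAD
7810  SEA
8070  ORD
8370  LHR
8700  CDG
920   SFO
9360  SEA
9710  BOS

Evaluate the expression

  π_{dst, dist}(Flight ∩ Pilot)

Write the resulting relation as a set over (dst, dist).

Set intersection of the two operands is {(1660, SEA), (3990, ORD), (4170, IAD), (6560, SEA), (8700, CDG)}.
π[dst, dist]: project onto (dst, dist) → {(CDG, 8700), (IAD, 4170), (ORD, 3990), (SEA, 1660), (SEA, 6560)}

{(CDG, 8700), (IAD, 4170), (ORD, 3990), (SEA, 1660), (SEA, 6560)}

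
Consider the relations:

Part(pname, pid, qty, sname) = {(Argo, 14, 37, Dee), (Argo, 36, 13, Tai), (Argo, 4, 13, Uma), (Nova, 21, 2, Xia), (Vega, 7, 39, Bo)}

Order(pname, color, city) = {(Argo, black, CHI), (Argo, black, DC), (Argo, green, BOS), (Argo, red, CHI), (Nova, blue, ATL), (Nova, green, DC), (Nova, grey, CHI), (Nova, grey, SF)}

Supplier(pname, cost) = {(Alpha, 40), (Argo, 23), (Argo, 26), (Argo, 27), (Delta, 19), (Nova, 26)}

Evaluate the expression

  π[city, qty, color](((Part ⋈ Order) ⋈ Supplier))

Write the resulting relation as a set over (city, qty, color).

{(ATL, 2, blue), (BOS, 13, green), (BOS, 37, green), (CHI, 13, black), (CHI, 13, red), (CHI, 2, grey), (CHI, 37, black), (CHI, 37, red), (DC, 13, black), (DC, 2, green), (DC, 37, black), (SF, 2, grey)}

Joining Part and Order on pname yields {(Argo, 14, 37, Dee, black, CHI), (Argo, 14, 37, Dee, black, DC), (Argo, 14, 37, Dee, green, BOS), (Argo, 14, 37, Dee, red, CHI), (Argo, 36, 13, Tai, black, CHI), (Argo, 36, 13, Tai, black, DC), (Argo, 36, 13, Tai, green, BOS), (Argo, 36, 13, Tai, red, CHI), (Argo, 4, 13, Uma, black, CHI), (Argo, 4, 13, Uma, black, DC), (Argo, 4, 13, Uma, green, BOS), (Argo, 4, 13, Uma, red, CHI), (Nova, 21, 2, Xia, blue, ATL), (Nova, 21, 2, Xia, green, DC), (Nova, 21, 2, Xia, grey, CHI), (Nova, 21, 2, Xia, grey, SF)}.
Joining (Part ⋈ Order) and Supplier on pname yields {(Argo, 14, 37, Dee, black, CHI, 23), (Argo, 14, 37, Dee, black, CHI, 26), (Argo, 14, 37, Dee, black, CHI, 27), (Argo, 14, 37, Dee, black, DC, 23), (Argo, 14, 37, Dee, black, DC, 26), (Argo, 14, 37, Dee, black, DC, 27), (Argo, 14, 37, Dee, green, BOS, 23), (Argo, 14, 37, Dee, green, BOS, 26), (Argo, 14, 37, Dee, green, BOS, 27), (Argo, 14, 37, Dee, red, CHI, 23), (Argo, 14, 37, Dee, red, CHI, 26), (Argo, 14, 37, Dee, red, CHI, 27), (Argo, 36, 13, Tai, black, CHI, 23), (Argo, 36, 13, Tai, black, CHI, 26), (Argo, 36, 13, Tai, black, CHI, 27), (Argo, 36, 13, Tai, black, DC, 23), (Argo, 36, 13, Tai, black, DC, 26), (Argo, 36, 13, Tai, black, DC, 27), (Argo, 36, 13, Tai, green, BOS, 23), (Argo, 36, 13, Tai, green, BOS, 26), (Argo, 36, 13, Tai, green, BOS, 27), (Argo, 36, 13, Tai, red, CHI, 23), (Argo, 36, 13, Tai, red, CHI, 26), (Argo, 36, 13, Tai, red, CHI, 27), (Argo, 4, 13, Uma, black, CHI, 23), (Argo, 4, 13, Uma, black, CHI, 26), (Argo, 4, 13, Uma, black, CHI, 27), (Argo, 4, 13, Uma, black, DC, 23), (Argo, 4, 13, Uma, black, DC, 26), (Argo, 4, 13, Uma, black, DC, 27), (Argo, 4, 13, Uma, green, BOS, 23), (Argo, 4, 13, Uma, green, BOS, 26), (Argo, 4, 13, Uma, green, BOS, 27), (Argo, 4, 13, Uma, red, CHI, 23), (Argo, 4, 13, Uma, red, CHI, 26), (Argo, 4, 13, Uma, red, CHI, 27), (Nova, 21, 2, Xia, blue, ATL, 26), (Nova, 21, 2, Xia, green, DC, 26), (Nova, 21, 2, Xia, grey, CHI, 26), (Nova, 21, 2, Xia, grey, SF, 26)}.
Keep only column(s) city, qty, color (28 duplicate(s) eliminated): {(ATL, 2, blue), (BOS, 13, green), (BOS, 37, green), (CHI, 13, black), (CHI, 13, red), (CHI, 2, grey), (CHI, 37, black), (CHI, 37, red), (DC, 13, black), (DC, 2, green), (DC, 37, black), (SF, 2, grey)}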